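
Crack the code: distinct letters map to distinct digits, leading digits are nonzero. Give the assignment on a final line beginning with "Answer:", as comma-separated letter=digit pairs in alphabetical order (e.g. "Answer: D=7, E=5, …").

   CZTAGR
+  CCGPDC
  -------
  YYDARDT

Step 1. [col 1: R + C ≡ T (mod 10)] C=5 is one option consistent with column 1 (R + C ≡ T (mod 10), carry-in 0) — take it ⇒ C=5.
Step 2. [col 1: R + C ≡ T (mod 10)] several values work for R in column 1 (R + C ≡ T (mod 10), carry-in 0); try R=3. So R=3.
Step 3. [col 1: R + C ≡ T (mod 10)] in column 1 we have R+C≡T with carry-in 0; given R=3, C=5 and digits 3,5 already taken and all letters distinct, that pins T to 8 ⇒ T=8.
Step 4. [col 2: G + D ≡ D (mod 10)] from column 2 (nothing yet, carry-in 0, digits 3,5,8 already taken and all letters distinct): G must equal 0, so G=0.
Step 5. [col 2: G + D ≡ D (mod 10)] column 2 (G + D ≡ D (mod 10), carry-in 0) doesn't pin D yet; pick D=2 and continue ⇒ D=2.
Step 6. [col 3: A + P ≡ R (mod 10)] A=9 is one option consistent with column 3 (A + P ≡ R (mod 10), carry-in 0) — take it, so A=9.
Step 7. [col 3: A + P ≡ R (mod 10)] column 3: given A=9, R=3, carry-in 0, and digits 0,2,3,5,8,9 already taken and all letters distinct, A+P≡R (mod 10) forces P=4. So P=4.
Step 8. [col 5: Z + C ≡ D (mod 10)] column 5: given C=5, D=2, carry-in 0, and digits 0,2,3,4,5,8,9 already taken and all letters distinct, Z+C≡D (mod 10) forces Z=7 ⇒ Z=7.
Step 9. [col 6: C + C ≡ Y (mod 10)] in column 6 we have C+C≡Y with carry-in 1; given C=5 and digits 0,2,3,4,5,7,8,9 already taken and all letters distinct, that pins Y to 1. So Y=1.

Answer: A=9, C=5, D=2, G=0, P=4, R=3, T=8, Y=1, Z=7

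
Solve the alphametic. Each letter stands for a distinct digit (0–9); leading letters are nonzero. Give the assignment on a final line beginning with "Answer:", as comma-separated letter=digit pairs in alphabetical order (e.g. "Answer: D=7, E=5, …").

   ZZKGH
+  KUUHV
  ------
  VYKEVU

Step 1. [col 1: H + V ≡ U (mod 10)] several values work for V in column 1 (H + V ≡ U (mod 10), carry-in 0); try V=1. So V=1.
Step 2. [col 1: H + V ≡ U (mod 10)] column 1 (H + V ≡ U (mod 10), carry-in 0) doesn't pin H yet; pick H=4 and continue, so H=4.
Step 3. [col 1: H + V ≡ U (mod 10)] in column 1 we have H+V≡U with carry-in 0; given H=4, V=1 and digits 1,4 already taken and all letters distinct, that pins U to 5, so U=5.
Step 4. [col 2: G + H ≡ V (mod 10)] in column 2 we have G+H≡V with carry-in 0; given H=4, V=1 and digits 1,4,5 already taken and all letters distinct, that pins G to 7. So G=7.
Step 5. [col 3: K + U ≡ E (mod 10)] E=9 is one option consistent with column 3 (K + U ≡ E (mod 10), carry-in 1) — take it, so E=9.
Step 6. [col 3: K + U ≡ E (mod 10)] column 3: given U=5, E=9, carry-in 1, and digits 1,4,5,7,9 already taken and all letters distinct, K+U≡E (mod 10) forces K=3 ⇒ K=3.
Step 7. [col 4: Z + U ≡ K (mod 10)] column 4: given U=5, K=3, carry-in 0, and digits 1,3,4,5,7,9 already taken and all letters distinct, Z+U≡K (mod 10) forces Z=8. So Z=8.
Step 8. [col 5: Z + K ≡ Y (mod 10)] column 5 reads Z+K+carry(1)=Y with Z=8, K=3; with digits 1,3,4,5,7,8,9 already taken and all letters distinct, the only value for Y is 2, so Y=2.

Answer: E=9, G=7, H=4, K=3, U=5, V=1, Y=2, Z=8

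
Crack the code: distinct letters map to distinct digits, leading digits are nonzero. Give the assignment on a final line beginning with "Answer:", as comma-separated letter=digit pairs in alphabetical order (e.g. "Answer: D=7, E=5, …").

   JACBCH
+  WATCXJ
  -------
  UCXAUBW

Step 1. [col 1: H + J ≡ W (mod 10)] several values work for H in column 1 (H + J ≡ W (mod 10), carry-in 0); try H=8 ⇒ H=8.
Step 2. [col 1: H + J ≡ W (mod 10)] W=5 is one option consistent with column 1 (H + J ≡ W (mod 10), carry-in 0) — take it ⇒ W=5.
Step 3. [col 1: H + J ≡ W (mod 10)] from column 1 (H=8, W=5, carry-in 0, digits 5,8 already taken and all letters distinct): J must equal 7. So J=7.
Step 4. [col 2: C + X ≡ B (mod 10)] column 2 (C + X ≡ B (mod 10), carry-in 1) doesn't pin C yet; pick C=2 and continue, so C=2.
Step 5. [col 2: C + X ≡ B (mod 10)] no forcing yet in column 2 (carry-in 1); X=6 is free and consistent — try it ⇒ X=6.
Step 6. [U] U is the leading digit of a 7-digit sum of two 6-digit numbers; the final carry is exactly 1 ⇒ U=1.
Step 7. [col 2: C + X ≡ B (mod 10)] column 2 reads C+X+carry(1)=B with C=2, X=6; with digits 1,2,5,6,7,8 already taken and all letters distinct, the only value for B is 9, so B=9.
Step 8. [col 4: C + T ≡ A (mod 10)] column 4 reads C+T+carry(1)=A with C=2; with digits 1,2,5,6,7,8,9 already taken and all letters distinct, the only value for T is 0. So T=0.
Step 9. [col 4: C + T ≡ A (mod 10)] column 4: given C=2, T=0, carry-in 1, and digits 0,1,2,5,6,7,8,9 already taken and all letters distinct, C+T≡A (mod 10) forces A=3. So A=3.

Answer: A=3, B=9, C=2, H=8, J=7, T=0, U=1, W=5, X=6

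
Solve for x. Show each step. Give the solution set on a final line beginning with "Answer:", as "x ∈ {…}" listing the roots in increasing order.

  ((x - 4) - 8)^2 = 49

Step 1. [((x - 4) - 8)^2 = 49] √ both sides: 49 ≥ 0 gives two branches, so sqrt: (x - 4) - 8 = 7 or -7.
Step 2. [(x - 4) - 8 = 7 or -7] -8 is outermost — add 8 both sides ⇒ sub: x - 4 = 15 or 1.
Step 3. [x - 4 = 15 or 1] add 4: x sits inside (… - 4), so sub: x = 19 or 5.

Answer: x ∈ {5, 19}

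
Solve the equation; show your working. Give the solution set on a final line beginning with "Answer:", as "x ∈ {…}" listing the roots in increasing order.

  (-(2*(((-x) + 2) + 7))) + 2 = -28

Step 1. [(-(2*(((-x) + 2) + 7))) + 2 = -28] the outer +2 inverts by subtracting 2. So sub: -(2*(((-x) + 2) + 7)) = -30.
Step 2. [-(2*(((-x) + 2) + 7)) = -30] flip signs both sides. So neg: 2*(((-x) + 2) + 7) = 30.
Step 3. [2*(((-x) + 2) + 7) = 30] leading coefficient 2: divide by 2 ⇒ div: ((-x) + 2) + 7 = 15.
Step 4. [((-x) + 2) + 7 = 15] subtract 7: x sits inside (… + 7), so sub: (-x) + 2 = 8.
Step 5. [(-x) + 2 = 8] subtract 2: x sits inside (… + 2), so sub: -x = 6.
Step 6. [-x = 6] LHS negated; negate both sides. So neg: x = -6.

Answer: x ∈ {-6}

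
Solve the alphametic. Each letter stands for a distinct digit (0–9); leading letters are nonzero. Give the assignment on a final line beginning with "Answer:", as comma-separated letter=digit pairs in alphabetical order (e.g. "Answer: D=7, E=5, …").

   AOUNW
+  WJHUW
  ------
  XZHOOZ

Step 1. [col 1: W + W ≡ Z (mod 10)] no forcing yet in column 1 (carry-in 0); Z=0 is free and consistent — try it ⇒ Z=0.
Step 2. [X] the sum has 6 digits but both addends have 5; that extra leading digit X is the final carry, namely 1 ⇒ X=1.
Step 3. [col 1: W + W ≡ Z (mod 10)] column 1 reads W+W+carry(0)=Z with Z=0; with digits 0,1 already taken and all letters distinct, the only value for W is 5. So W=5.
Step 4. [col 2: N + U ≡ O (mod 10)] column 2 (N + U ≡ O (mod 10), carry-in 1) doesn't pin U yet; pick U=2 and continue. So U=2.
Step 5. [col 2: N + U ≡ O (mod 10)] N=6 is one option consistent with column 2 (N + U ≡ O (mod 10), carry-in 1) — take it. So N=6.
Step 6. [col 2: N + U ≡ O (mod 10)] column 2 reads N+U+carry(1)=O with N=6, U=2; with digits 0,1,2,5,6 already taken and all letters distinct, the only value for O is 9 ⇒ O=9.
Step 7. [col 3: U + H ≡ O (mod 10)] in column 3 we have U+H≡O with carry-in 0; given U=2, O=9 and digits 0,1,2,5,6,9 already taken and all letters distinct, that pins H to 7 ⇒ H=7.
Step 8. [col 4: O + J ≡ H (mod 10)] column 4 reads O+J+carry(0)=H with O=9, H=7; with digits 0,1,2,5,6,7,9 already taken and all letters distinct, the only value for J is 8. So J=8.
Step 9. [col 5: A + W ≡ Z (mod 10)] in column 5 we have A+W≡Z with carry-in 1; given W=5, Z=0 and digits 0,1,2,5,6,7,8,9 already taken and all letters distinct, that pins A to 4 ⇒ A=4.

Answer: A=4, H=7, J=8, N=6, O=9, U=2, W=5, X=1, Z=0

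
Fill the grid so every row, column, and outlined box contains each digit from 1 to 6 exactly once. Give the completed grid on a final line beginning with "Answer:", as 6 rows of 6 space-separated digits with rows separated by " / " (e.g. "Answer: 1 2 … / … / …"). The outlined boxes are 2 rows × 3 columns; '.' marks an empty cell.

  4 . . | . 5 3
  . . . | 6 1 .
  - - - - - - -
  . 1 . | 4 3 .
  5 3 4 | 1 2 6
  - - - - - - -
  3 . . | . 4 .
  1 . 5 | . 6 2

Step 1. [r2c1∈{2}] r2c1's peers cover all but 2. So r2c1=2.
Step 2. [r1c2∈{6}] only 6 remains possible at r1c2, so r1c2=6.
Step 3. [r5c3∈{2,6}] row 5 places 6 nowhere but r5c3. So r5c3=6.
Step 4. [r5c6∈{1,5}] across row 5, 1 lands solely at r5c6 ⇒ r5c6=1.
Step 5. [r3c3∈{2}] nothing but 2 survives at r3c3, so r3c3=2.
Step 6. [r6c4∈{3}] r6c4 has the single candidate 3 ⇒ r6c4=3.
Step 7. [r2c3∈{3}] nothing but 3 survives at r2c3. So r2c3=3.
Step 8. [r1c4∈{2}] r1c4's peers cover all but 2, so r1c4=2.
Step 9. [r2c6∈{4}] r2c6 has the single candidate 4, so r2c6=4.
Step 10. [r5c4∈{5}] r5c4's peers cover all but 5. So r5c4=5.
Step 11. [r6c2∈{4}] only 4 remains possible at r6c2. So r6c2=4.
Step 12. [r3c1∈{6}] only 6 remains possible at r3c1, so r3c1=6.
Step 13. [r1c3∈{1}] only 1 remains possible at r1c3 ⇒ r1c3=1.
Step 14. [r2c2∈{5}] r2c2's peers cover all but 5. So r2c2=5.
Step 15. [r5c2∈{2}] r5c2 has the single candidate 2. So r5c2=2.
Step 16. [r3c6∈{5}] r3c6 is down to just 5. So r3c6=5.

Answer: 4 6 1 2 5 3 / 2 5 3 6 1 4 / 6 1 2 4 3 5 / 5 3 4 1 2 6 / 3 2 6 5 4 1 / 1 4 5 3 6 2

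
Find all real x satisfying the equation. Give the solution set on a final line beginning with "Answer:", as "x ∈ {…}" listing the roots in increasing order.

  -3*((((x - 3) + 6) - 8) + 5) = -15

Step 1. [-3*((((x - 3) + 6) - 8) + 5) = -15] divide by the outer -3, so div: (((x - 3) + 6) - 8) + 5 = 5.
Step 2. [(((x - 3) + 6) - 8) + 5 = 5] the outer +5 inverts by subtracting 5 ⇒ sub: ((x - 3) + 6) - 8 = 0.
Step 3. [((x - 3) + 6) - 8 = 0] the outer -8 inverts by adding 8. So sub: (x - 3) + 6 = 8.
Step 4. [(x - 3) + 6 = 8] peel the +6: subtract 6 from each side ⇒ sub: x - 3 = 2.
Step 5. [x - 3 = 2] add 3: x sits inside (… - 3) ⇒ sub: x = 5.

Answer: x ∈ {5}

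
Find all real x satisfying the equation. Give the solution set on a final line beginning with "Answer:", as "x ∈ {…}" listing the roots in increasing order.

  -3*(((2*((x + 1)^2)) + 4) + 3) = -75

Step 1. [-3*(((2*((x + 1)^2)) + 4) + 3) = -75] leading coefficient -3: divide by -3, so div: ((2*((x + 1)^2)) + 4) + 3 = 25.
Step 2. [((2*((x + 1)^2)) + 4) + 3 = 25] 3 comes off first (subtract 3), so sub: (2*((x + 1)^2)) + 4 = 22.
Step 3. [(2*((x + 1)^2)) + 4 = 22] peel the +4: subtract 4 from each side ⇒ sub: 2*((x + 1)^2) = 18.
Step 4. [2*((x + 1)^2) = 18] divide by the outer 2. So div: (x + 1)^2 = 9.
Step 5. [(x + 1)^2 = 9] √ both sides: 9 ≥ 0 gives two branches ⇒ sqrt: x + 1 = 3 or -3.
Step 6. [x + 1 = 3 or -3] 1 comes off first (subtract 1). So sub: x = 2 or -4.

Answer: x ∈ {-4, 2}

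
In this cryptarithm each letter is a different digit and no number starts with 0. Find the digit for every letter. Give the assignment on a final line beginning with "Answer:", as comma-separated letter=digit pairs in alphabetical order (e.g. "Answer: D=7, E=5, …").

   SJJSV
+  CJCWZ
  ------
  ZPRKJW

Step 1. [col 1: V + Z ≡ W (mod 10)] V=6 is one option consistent with column 1 (V + Z ≡ W (mod 10), carry-in 0) — take it, so V=6.
Step 2. [col 1: V + Z ≡ W (mod 10)] several values work for Z in column 1 (V + Z ≡ W (mod 10), carry-in 0); try Z=1. So Z=1.
Step 3. [col 1: V + Z ≡ W (mod 10)] in column 1 we have V+Z≡W with carry-in 0; given V=6, Z=1 and digits 1,6 already taken and all letters distinct, that pins W to 7 ⇒ W=7.
Step 4. [col 2: S + W ≡ J (mod 10)] J=5 is one option consistent with column 2 (S + W ≡ J (mod 10), carry-in 0) — take it ⇒ J=5.
Step 5. [col 2: S + W ≡ J (mod 10)] in column 2 we have S+W≡J with carry-in 0; given W=7, J=5 and digits 1,5,6,7 already taken and all letters distinct, that pins S to 8. So S=8.
Step 6. [col 3: J + C ≡ K (mod 10)] C=3 is one option consistent with column 3 (J + C ≡ K (mod 10), carry-in 1) — take it, so C=3.
Step 7. [col 3: J + C ≡ K (mod 10)] from column 3 (J=5, C=3, carry-in 1, digits 1,3,5,6,7,8 already taken and all letters distinct): K must equal 9 ⇒ K=9.
Step 8. [col 4: J + J ≡ R (mod 10)] from column 4 (J=5, carry-in 0, digits 1,3,5,6,7,8,9 already taken and all letters distinct): R must equal 0 ⇒ R=0.
Step 9. [col 5: S + C ≡ P (mod 10)] column 5 reads S+C+carry(1)=P with S=8, C=3; with digits 0,1,3,5,6,7,8,9 already taken and all letters distinct, the only value for P is 2, so P=2.

Answer: C=3, J=5, K=9, P=2, R=0, S=8, V=6, W=7, Z=1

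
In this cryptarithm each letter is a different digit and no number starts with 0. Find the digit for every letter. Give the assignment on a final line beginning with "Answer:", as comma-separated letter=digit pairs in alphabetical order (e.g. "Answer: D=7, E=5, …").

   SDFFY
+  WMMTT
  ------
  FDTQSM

Step 1. [col 1: Y + T ≡ M (mod 10)] column 1 (Y + T ≡ M (mod 10), carry-in 0) doesn't pin Y yet; pick Y=8 and continue. So Y=8.
Step 2. [F] F is the leading digit of a 6-digit sum of two 5-digit numbers; the final carry is exactly 1 ⇒ F=1.
Step 3. [col 1: Y + T ≡ M (mod 10)] column 1 (Y + T ≡ M (mod 10), carry-in 0) doesn't pin M yet; pick M=5 and continue. So M=5.
Step 4. [col 1: Y + T ≡ M (mod 10)] column 1 reads Y+T+carry(0)=M with Y=8, M=5; with digits 1,5,8 already taken and all letters distinct, the only value for T is 7 ⇒ T=7.
Step 5. [col 2: F + T ≡ S (mod 10)] column 2 reads F+T+carry(1)=S with F=1, T=7; with digits 1,5,7,8 already taken and all letters distinct, the only value for S is 9 ⇒ S=9.
Step 6. [col 3: F + M ≡ Q (mod 10)] column 3 reads F+M+carry(0)=Q with F=1, M=5; with digits 1,5,7,8,9 already taken and all letters distinct, the only value for Q is 6, so Q=6.
Step 7. [col 4: D + M ≡ T (mod 10)] in column 4 we have D+M≡T with carry-in 0; given M=5, T=7 and digits 1,5,6,7,8,9 already taken and all letters distinct, that pins D to 2. So D=2.
Step 8. [col 5: S + W ≡ D (mod 10)] from column 5 (S=9, D=2, carry-in 0, digits 1,2,5,6,7,8,9 already taken and all letters distinct): W must equal 3 ⇒ W=3.

Answer: D=2, F=1, M=5, Q=6, S=9, T=7, W=3, Y=8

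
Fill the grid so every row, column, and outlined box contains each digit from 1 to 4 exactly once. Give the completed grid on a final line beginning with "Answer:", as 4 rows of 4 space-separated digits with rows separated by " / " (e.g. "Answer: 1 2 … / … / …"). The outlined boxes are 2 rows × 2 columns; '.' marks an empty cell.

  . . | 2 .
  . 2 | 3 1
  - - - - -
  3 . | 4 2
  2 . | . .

Step 1. [r1c4∈{4}] r1c4 is down to just 4, so r1c4=4.
Step 2. [r3c2∈{1}] only 1 remains possible at r3c2, so r3c2=1.
Step 3. [r2c1∈{4}] r2c1 is down to just 4. So r2c1=4.
Step 4. [r4c2∈{4}] only 4 remains possible at r4c2, so r4c2=4.
Step 5. [r4c4∈{3}] nothing but 3 survives at r4c4 ⇒ r4c4=3.
Step 6. [r1c1∈{1}] nothing but 1 survives at r1c1. So r1c1=1.
Step 7. [r1c2∈{3}] r1c2 is down to just 3, so r1c2=3.
Step 8. [r4c3∈{1}] r4c3 is down to just 1 ⇒ r4c3=1.

Answer: 1 3 2 4 / 4 2 3 1 / 3 1 4 2 / 2 4 1 3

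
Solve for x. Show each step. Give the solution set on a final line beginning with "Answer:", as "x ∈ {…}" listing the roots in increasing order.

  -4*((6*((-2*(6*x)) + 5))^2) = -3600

Step 1. [-4*((6*((-2*(6*x)) + 5))^2) = -3600] divide by the outer -4. So div: (6*((-2*(6*x)) + 5))^2 = 900.
Step 2. [(6*((-2*(6*x)) + 5))^2 = 900] √ both sides: 900 ≥ 0 gives two branches, so sqrt: 6*((-2*(6*x)) + 5) = 30 or -30.
Step 3. [6*((-2*(6*x)) + 5) = 30 or -30] leading coefficient 6: divide by 6 ⇒ div: (-2*(6*x)) + 5 = 5 or -5.
Step 4. [(-2*(6*x)) + 5 = 5 or -5] subtract 5: x sits inside (… + 5) ⇒ sub: -2*(6*x) = 0 or -10.
Step 5. [-2*(6*x) = 0 or -10] divide by the outer -2. So div: 6*x = 0 or 5.
Step 6. [6*x = 0 or 5] leading coefficient 6: divide by 6. So div: x = 0 or 5/6.

Answer: x ∈ {0, 5/6}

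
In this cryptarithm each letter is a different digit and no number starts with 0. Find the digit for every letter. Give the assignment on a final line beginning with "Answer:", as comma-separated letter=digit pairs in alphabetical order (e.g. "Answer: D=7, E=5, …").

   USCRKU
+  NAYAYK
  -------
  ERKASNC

Step 1. [col 1: U + K ≡ C (mod 10)] several values work for C in column 1 (U + K ≡ C (mod 10), carry-in 0); try C=2 ⇒ C=2.
Step 2. [E] adding two 6-digit numbers gives at most 6+1 digits, and here it does — E is that final carry and must be 1 ⇒ E=1.
Step 3. [col 1: U + K ≡ C (mod 10)] several values work for U in column 1 (U + K ≡ C (mod 10), carry-in 0); try U=5. So U=5.
Step 4. [col 1: U + K ≡ C (mod 10)] column 1: given U=5, C=2, carry-in 0, and digits 1,2,5 already taken and all letters distinct, U+K≡C (mod 10) forces K=7. So K=7.
Step 5. [col 2: K + Y ≡ N (mod 10)] Y=6 is one option consistent with column 2 (K + Y ≡ N (mod 10), carry-in 1) — take it. So Y=6.
Step 6. [col 2: K + Y ≡ N (mod 10)] column 2 reads K+Y+carry(1)=N with K=7, Y=6; with digits 1,2,5,6,7 already taken and all letters distinct, the only value for N is 4 ⇒ N=4.
Step 7. [col 3: R + A ≡ S (mod 10)] column 3 reads R+A+carry(1)=S with nothing yet; with digits 1,2,4,5,6,7 already taken and all letters distinct, the only value for S is 9. So S=9.
Step 8. [col 3: R + A ≡ S (mod 10)] R=0 is one option consistent with column 3 (R + A ≡ S (mod 10), carry-in 1) — take it. So R=0.
Step 9. [col 3: R + A ≡ S (mod 10)] from column 3 (R=0, S=9, carry-in 1, digits 0,1,2,4,5,6,7,9 already taken and all letters distinct): A must equal 8 ⇒ A=8.

Answer: A=8, C=2, E=1, K=7, N=4, R=0, S=9, U=5, Y=6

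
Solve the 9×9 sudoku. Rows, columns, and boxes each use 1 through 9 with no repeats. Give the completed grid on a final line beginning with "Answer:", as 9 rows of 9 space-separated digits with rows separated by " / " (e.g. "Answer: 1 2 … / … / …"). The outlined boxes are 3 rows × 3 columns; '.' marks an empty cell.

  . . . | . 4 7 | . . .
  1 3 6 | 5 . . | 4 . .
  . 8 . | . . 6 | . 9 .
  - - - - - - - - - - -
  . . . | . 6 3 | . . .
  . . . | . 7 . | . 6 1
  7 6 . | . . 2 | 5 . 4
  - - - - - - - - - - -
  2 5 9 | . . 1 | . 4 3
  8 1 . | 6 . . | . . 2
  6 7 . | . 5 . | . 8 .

Step 1. [r5c1∈{3,4,5,9}] r5c1 is the only open cell in col 1 admitting 3, so r5c1=3.
Step 2. [r1c8∈{1,2,3,5}] r1c8 is the only open cell in col 8 admitting 1. So r1c8=1.
Step 3. [r9c4∈{2,3,4,9}] across row 9, 2 lands solely at r9c4. So r9c4=2.
Step 4. [r3c3∈{2,4,5,7}] across col 3, 7 lands solely at r3c3, so r3c3=7.
Step 5. [r5c6∈{4,5,8,9}] across col 6, 5 lands solely at r5c6 ⇒ r5c6=5.
Step 6. [r2c6∈{8,9}] 8 has one home in col 6: r2c6, so r2c6=8.
Step 7. [r2c5∈{2,9}] in row 2, 9 fits only at r2c5. So r2c5=9.
Step 8. [r9c9∈{9}] r9c9's peers cover all but 9, so r9c9=9.
Step 9. [r6c4∈{1,8,9}] across row 6, 9 lands solely at r6c4 ⇒ r6c4=9.
Step 10. [r2c8∈{2,7}] row 2 places 2 nowhere but r2c8, so r2c8=2.
Step 11. [r4c8∈{7}] only 7 remains possible at r4c8 ⇒ r4c8=7.
Step 12. [r4c9∈{8}] only 8 remains possible at r4c9, so r4c9=8.
Step 13. [r1c4∈{3}] r1c4 has the single candidate 3, so r1c4=3.
Step 14. [r3c1∈{4,5}] across row 3, 4 lands solely at r3c1, so r3c1=4.
Step 15. [r7c7∈{6,7}] row 7 places 6 nowhere but r7c7, so r7c7=6.
Step 16. [r9c3∈{3,4}] 3 has one home in row 9: r9c3, so r9c3=3.
Step 17. [r8c3∈{4}] r8c3 is down to just 4. So r8c3=4.
Step 18. [r3c4∈{1}] r3c4 is down to just 1 ⇒ r3c4=1.
Step 19. [r4c3∈{1,2,5}] in row 4, 1 fits only at r4c3. So r4c3=1.
Step 20. [r1c3∈{2,5}] 5 has one home in col 3: r1c3. So r1c3=5.
Step 21. [r5c3∈{2,8}] across col 3, 2 lands solely at r5c3. So r5c3=2.
Step 22. [r5c4∈{4,8}] across row 5, 8 lands solely at r5c4. So r5c4=8.
Step 23. [r1c1∈{9}] only 9 remains possible at r1c1. So r1c1=9.
Step 24. [r5c2∈{4,9}] row 5 places 4 nowhere but r5c2. So r5c2=4.
Step 25. [r4c2∈{9}] only 9 remains possible at r4c2. So r4c2=9.
Step 26. [r3c5∈{2}] r3c5 has the single candidate 2 ⇒ r3c5=2.
Step 27. [r9c6∈{4}] r9c6 has the single candidate 4. So r9c6=4.
Step 28. [r8c6∈{9}] r8c6 has the single candidate 9. So r8c6=9.
Step 29. [r3c7∈{3}] r3c7 is down to just 3. So r3c7=3.
Step 30. [r5c7∈{9}] r5c7's peers cover all but 9 ⇒ r5c7=9.
Step 31. [r2c9∈{7}] r2c9 has the single candidate 7, so r2c9=7.
Step 32. [r6c8∈{3}] r6c8 is down to just 3. So r6c8=3.
Step 33. [r1c7∈{8}] r1c7's peers cover all but 8. So r1c7=8.
Step 34. [r3c9∈{5}] r3c9 has the single candidate 5, so r3c9=5.
Step 35. [r1c2∈{2}] r1c2 is down to just 2, so r1c2=2.
Step 36. [r6c5∈{1}] r6c5 is down to just 1. So r6c5=1.
Step 37. [r4c7∈{2}] nothing but 2 survives at r4c7, so r4c7=2.
Step 38. [r4c4∈{4}] r4c4 is down to just 4 ⇒ r4c4=4.
Step 39. [r8c8∈{5}] only 5 remains possible at r8c8. So r8c8=5.
Step 40. [r7c4∈{7}] only 7 remains possible at r7c4, so r7c4=7.
Step 41. [r6c3∈{8}] nothing but 8 survives at r6c3. So r6c3=8.
Step 42. [r7c5∈{8}] r7c5's peers cover all but 8, so r7c5=8.
Step 43. [r9c7∈{1}] r9c7 is down to just 1. So r9c7=1.
Step 44. [r4c1∈{5}] r4c1 has the single candidate 5, so r4c1=5.
Step 45. [r8c7∈{7}] r8c7's peers cover all but 7. So r8c7=7.
Step 46. [r8c5∈{3}] r8c5 has the single candidate 3, so r8c5=3.
Step 47. [r1c9∈{6}] nothing but 6 survives at r1c9 ⇒ r1c9=6.

Answer: 9 2 5 3 4 7 8 1 6 / 1 3 6 5 9 8 4 2 7 / 4 8 7 1 2 6 3 9 5 / 5 9 1 4 6 3 2 7 8 / 3 4 2 8 7 5 9 6 1 / 7 6 8 9 1 2 5 3 4 / 2 5 9 7 8 1 6 4 3 / 8 1 4 6 3 9 7 5 2 / 6 7 3 2 5 4 1 8 9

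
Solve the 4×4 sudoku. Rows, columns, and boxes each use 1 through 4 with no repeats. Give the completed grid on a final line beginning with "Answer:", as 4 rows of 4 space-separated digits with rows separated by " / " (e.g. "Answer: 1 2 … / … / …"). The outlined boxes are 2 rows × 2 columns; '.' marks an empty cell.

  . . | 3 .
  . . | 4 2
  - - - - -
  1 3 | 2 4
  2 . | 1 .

Step 1. [r1c2∈{1,2,4}] 2 has one home in row 1: r1c2, so r1c2=2.
Step 2. [r1c4∈{1}] r1c4 has the single candidate 1 ⇒ r1c4=1.
Step 3. [r2c2∈{1}] r2c2 is down to just 1, so r2c2=1.
Step 4. [r1c1∈{4}] r1c1's peers cover all but 4 ⇒ r1c1=4.
Step 5. [r2c1∈{3}] only 3 remains possible at r2c1 ⇒ r2c1=3.
Step 6. [r4c4∈{3}] nothing but 3 survives at r4c4. So r4c4=3.
Step 7. [r4c2∈{4}] r4c2's peers cover all but 4 ⇒ r4c2=4.

Answer: 4 2 3 1 / 3 1 4 2 / 1 3 2 4 / 2 4 1 3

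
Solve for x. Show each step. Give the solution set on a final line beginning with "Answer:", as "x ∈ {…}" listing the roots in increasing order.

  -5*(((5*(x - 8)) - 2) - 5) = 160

Step 1. [-5*(((5*(x - 8)) - 2) - 5) = 160] divide by the outer -5, so div: ((5*(x - 8)) - 2) - 5 = -32.
Step 2. [((5*(x - 8)) - 2) - 5 = -32] add 5: x sits inside (… - 5), so sub: (5*(x - 8)) - 2 = -27.
Step 3. [(5*(x - 8)) - 2 = -27] 2 comes off first (add 2), so sub: 5*(x - 8) = -25.
Step 4. [5*(x - 8) = -25] 5·(inner) — divide through by 5. So div: x - 8 = -5.
Step 5. [x - 8 = -5] 8 comes off first (add 8) ⇒ sub: x = 3.

Answer: x ∈ {3}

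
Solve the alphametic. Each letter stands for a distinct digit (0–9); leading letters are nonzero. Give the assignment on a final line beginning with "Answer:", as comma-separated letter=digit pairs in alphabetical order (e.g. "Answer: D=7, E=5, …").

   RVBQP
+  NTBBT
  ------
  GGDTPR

Step 1. [col 1: P + T ≡ R (mod 10)] T=5 is one option consistent with column 1 (P + T ≡ R (mod 10), carry-in 0) — take it. So T=5.
Step 2. [col 1: P + T ≡ R (mod 10)] several values work for R in column 1 (P + T ≡ R (mod 10), carry-in 0); try R=8 ⇒ R=8.
Step 3. [col 1: P + T ≡ R (mod 10)] from column 1 (T=5, R=8, carry-in 0, digits 5,8 already taken and all letters distinct): P must equal 3. So P=3.
Step 4. [col 2: Q + B ≡ P (mod 10)] column 2 (Q + B ≡ P (mod 10), carry-in 0) doesn't pin Q yet; pick Q=6 and continue, so Q=6.
Step 5. [G] the sum has 6 digits but both addends have 5; that extra leading digit G is the final carry, namely 1 ⇒ G=1.
Step 6. [col 2: Q + B ≡ P (mod 10)] in column 2 we have Q+B≡P with carry-in 0; given Q=6, P=3 and digits 1,3,5,6,8 already taken and all letters distinct, that pins B to 7, so B=7.
Step 7. [col 4: V + T ≡ D (mod 10)] column 4 reads V+T+carry(1)=D with T=5; with digits 1,3,5,6,7,8 already taken and all letters distinct, the only value for D is 0, so D=0.
Step 8. [col 4: V + T ≡ D (mod 10)] in column 4 we have V+T≡D with carry-in 1; given T=5, D=0 and digits 0,1,3,5,6,7,8 already taken and all letters distinct, that pins V to 4 ⇒ V=4.
Step 9. [col 5: R + N ≡ G (mod 10)] column 5: given R=8, G=1, carry-in 1, and digits 0,1,3,4,5,6,7,8 already taken and all letters distinct, R+N≡G (mod 10) forces N=2 ⇒ N=2.

Answer: B=7, D=0, G=1, N=2, P=3, Q=6, R=8, T=5, V=4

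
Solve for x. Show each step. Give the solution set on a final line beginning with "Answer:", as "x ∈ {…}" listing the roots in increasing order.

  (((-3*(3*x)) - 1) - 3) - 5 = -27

Step 1. [(((-3*(3*x)) - 1) - 3) - 5 = -27] -5 is outermost — add 5 both sides. So sub: ((-3*(3*x)) - 1) - 3 = -22.
Step 2. [((-3*(3*x)) - 1) - 3 = -22] the outer -3 inverts by adding 3 ⇒ sub: (-3*(3*x)) - 1 = -19.
Step 3. [(-3*(3*x)) - 1 = -19] the outer -1 inverts by adding 1 ⇒ sub: -3*(3*x) = -18.
Step 4. [-3*(3*x) = -18] divide by the outer -3. So div: 3*x = 6.
Step 5. [3*x = 6] 3 out front; divide by 3 ⇒ div: x = 2.

Answer: x ∈ {2}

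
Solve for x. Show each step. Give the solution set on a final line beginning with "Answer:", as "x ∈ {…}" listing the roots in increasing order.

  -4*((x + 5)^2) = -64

Step 1. [-4*((x + 5)^2) = -64] leading coefficient -4: divide by -4. So div: (x + 5)^2 = 16.
Step 2. [(x + 5)^2 = 16] LHS squared, RHS 16 ≥ 0: apply √ (±) ⇒ sqrt: x + 5 = 4 or -4.
Step 3. [x + 5 = 4 or -4] 5 comes off first (subtract 5) ⇒ sub: x = -1 or -9.

Answer: x ∈ {-9, -1}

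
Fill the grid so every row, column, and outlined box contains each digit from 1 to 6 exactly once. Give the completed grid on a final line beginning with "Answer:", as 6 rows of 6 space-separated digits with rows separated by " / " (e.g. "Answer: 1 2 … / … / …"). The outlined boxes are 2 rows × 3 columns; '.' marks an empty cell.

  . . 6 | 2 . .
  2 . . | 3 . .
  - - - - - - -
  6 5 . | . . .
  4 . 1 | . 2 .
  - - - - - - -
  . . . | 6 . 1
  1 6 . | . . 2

Step 1. [r2c5∈{1,4,5,6}] across col 5, 6 lands solely at r2c5, so r2c5=6.
Step 2. [r4c2∈{3}] nothing but 3 survives at r4c2, so r4c2=3.
Step 3. [r1c5∈{1,4,5}] r1c5 is the only open cell in box 2 admitting 1 ⇒ r1c5=1.
Step 4. [r1c2∈{4}] r1c2 is down to just 4. So r1c2=4.
Step 5. [r2c3∈{5}] nothing but 5 survives at r2c3, so r2c3=5.
Step 6. [r4c4∈{5}] nothing but 5 survives at r4c4, so r4c4=5.
Step 7. [r6c4∈{4}] nothing but 4 survives at r6c4 ⇒ r6c4=4.
Step 8. [r6c3∈{3}] r6c3 is down to just 3, so r6c3=3.
Step 9. [r3c6∈{3,4}] r3c6 is the only open cell in col 6 admitting 3, so r3c6=3.
Step 10. [r5c3∈{2,4}] in row 5, 4 fits only at r5c3. So r5c3=4.
Step 11. [r5c1∈{5}] r5c1 is down to just 5. So r5c1=5.
Step 12. [r1c1∈{3}] r1c1 has the single candidate 3. So r1c1=3.
Step 13. [r5c2∈{2}] r5c2 is down to just 2 ⇒ r5c2=2.
Step 14. [r6c5∈{5}] only 5 remains possible at r6c5. So r6c5=5.
Step 15. [r3c4∈{1}] nothing but 1 survives at r3c4, so r3c4=1.
Step 16. [r2c6∈{4}] only 4 remains possible at r2c6 ⇒ r2c6=4.
Step 17. [r1c6∈{5}] only 5 remains possible at r1c6, so r1c6=5.
Step 18. [r4c6∈{6}] r4c6 is down to just 6. So r4c6=6.
Step 19. [r5c5∈{3}] only 3 remains possible at r5c5. So r5c5=3.
Step 20. [r2c2∈{1}] r2c2's peers cover all but 1. So r2c2=1.
Step 21. [r3c5∈{4}] only 4 remains possible at r3c5, so r3c5=4.
Step 22. [r3c3∈{2}] only 2 remains possible at r3c3 ⇒ r3c3=2.

Answer: 3 4 6 2 1 5 / 2 1 5 3 6 4 / 6 5 2 1 4 3 / 4 3 1 5 2 6 / 5 2 4 6 3 1 / 1 6 3 4 5 2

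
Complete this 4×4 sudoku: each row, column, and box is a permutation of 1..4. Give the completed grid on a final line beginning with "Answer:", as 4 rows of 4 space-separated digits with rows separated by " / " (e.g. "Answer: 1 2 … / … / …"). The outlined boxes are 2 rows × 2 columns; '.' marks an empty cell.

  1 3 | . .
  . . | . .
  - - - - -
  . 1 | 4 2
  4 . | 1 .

Step 1. [r2c1∈{2}] only 2 remains possible at r2c1. So r2c1=2.
Step 2. [r2c4∈{1,3,4}] in row 2, 1 fits only at r2c4, so r2c4=1.
Step 3. [r2c3∈{3}] r2c3 is down to just 3 ⇒ r2c3=3.
Step 4. [r3c1∈{3}] only 3 remains possible at r3c1. So r3c1=3.
Step 5. [r2c2∈{4}] only 4 remains possible at r2c2, so r2c2=4.
Step 6. [r4c2∈{2}] r4c2's peers cover all but 2 ⇒ r4c2=2.
Step 7. [r4c4∈{3}] r4c4 has the single candidate 3 ⇒ r4c4=3.
Step 8. [r1c3∈{2}] r1c3's peers cover all but 2 ⇒ r1c3=2.
Step 9. [r1c4∈{4}] nothing but 4 survives at r1c4 ⇒ r1c4=4.

Answer: 1 3 2 4 / 2 4 3 1 / 3 1 4 2 / 4 2 1 3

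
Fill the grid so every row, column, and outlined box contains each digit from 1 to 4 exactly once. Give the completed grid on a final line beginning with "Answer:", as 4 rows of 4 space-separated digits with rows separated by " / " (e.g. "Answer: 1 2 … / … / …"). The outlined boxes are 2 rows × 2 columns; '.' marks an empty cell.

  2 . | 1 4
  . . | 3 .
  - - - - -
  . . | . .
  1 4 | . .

Step 1. [r3c2∈{2,3}] r3c2 is the only open cell in col 2 admitting 2. So r3c2=2.
Step 2. [r4c4∈{2,3}] row 4 places 3 nowhere but r4c4 ⇒ r4c4=3.
Step 3. [r2c2∈{1}] only 1 remains possible at r2c2 ⇒ r2c2=1.
Step 4. [r2c1∈{4}] r2c1's peers cover all but 4 ⇒ r2c1=4.
Step 5. [r2c4∈{2}] only 2 remains possible at r2c4, so r2c4=2.
Step 6. [r3c4∈{1}] nothing but 1 survives at r3c4, so r3c4=1.
Step 7. [r1c2∈{3}] nothing but 3 survives at r1c2, so r1c2=3.
Step 8. [r4c3∈{2}] r4c3 is down to just 2. So r4c3=2.
Step 9. [r3c1∈{3}] only 3 remains possible at r3c1 ⇒ r3c1=3.
Step 10. [r3c3∈{4}] only 4 remains possible at r3c3 ⇒ r3c3=4.

Answer: 2 3 1 4 / 4 1 3 2 / 3 2 4 1 / 1 4 2 3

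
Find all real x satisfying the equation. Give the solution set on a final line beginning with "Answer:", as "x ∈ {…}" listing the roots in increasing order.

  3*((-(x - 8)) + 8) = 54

Step 1. [3*((-(x - 8)) + 8) = 54] LHS = 3·(…); ÷3 both sides, so div: (-(x - 8)) + 8 = 18.
Step 2. [(-(x - 8)) + 8 = 18] peel the +8: subtract 8 from each side ⇒ sub: -(x - 8) = 10.
Step 3. [-(x - 8) = 10] leading − — multiply by −1, so neg: x - 8 = -10.
Step 4. [x - 8 = -10] -8 is outermost — add 8 both sides. So sub: x = -2.

Answer: x ∈ {-2}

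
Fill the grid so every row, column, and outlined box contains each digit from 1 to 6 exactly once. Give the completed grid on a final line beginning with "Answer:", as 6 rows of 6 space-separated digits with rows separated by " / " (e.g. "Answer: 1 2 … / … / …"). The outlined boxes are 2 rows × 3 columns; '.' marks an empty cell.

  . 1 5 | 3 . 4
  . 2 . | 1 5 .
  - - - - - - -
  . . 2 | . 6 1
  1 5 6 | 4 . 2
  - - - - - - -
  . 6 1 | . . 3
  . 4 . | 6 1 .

Step 1. [r6c1∈{2,3,5}] r6c1 is the only open cell in row 6 admitting 2 ⇒ r6c1=2.
Step 2. [r2c3∈{3,4}] r2c3 is the only open cell in col 3 admitting 4, so r2c3=4.
Step 3. [r2c1∈{3,6}] 3 has one home in row 2: r2c1, so r2c1=3.
Step 4. [r5c4∈{2,5}] 2 has one home in col 4: r5c4 ⇒ r5c4=2.
Step 5. [r3c4∈{5}] nothing but 5 survives at r3c4. So r3c4=5.
Step 6. [r5c5∈{4}] nothing but 4 survives at r5c5 ⇒ r5c5=4.
Step 7. [r6c6∈{5}] r6c6's peers cover all but 5 ⇒ r6c6=5.
Step 8. [r3c1∈{4}] r3c1 is down to just 4. So r3c1=4.
Step 9. [r1c5∈{2}] only 2 remains possible at r1c5 ⇒ r1c5=2.
Step 10. [r3c2∈{3}] nothing but 3 survives at r3c2. So r3c2=3.
Step 11. [r2c6∈{6}] r2c6 is down to just 6, so r2c6=6.
Step 12. [r1c1∈{6}] r1c1's peers cover all but 6. So r1c1=6.
Step 13. [r4c5∈{3}] r4c5 has the single candidate 3, so r4c5=3.
Step 14. [r5c1∈{5}] nothing but 5 survives at r5c1 ⇒ r5c1=5.
Step 15. [r6c3∈{3}] r6c3 is down to just 3. So r6c3=3.

Answer: 6 1 5 3 2 4 / 3 2 4 1 5 6 / 4 3 2 5 6 1 / 1 5 6 4 3 2 / 5 6 1 2 4 3 / 2 4 3 6 1 5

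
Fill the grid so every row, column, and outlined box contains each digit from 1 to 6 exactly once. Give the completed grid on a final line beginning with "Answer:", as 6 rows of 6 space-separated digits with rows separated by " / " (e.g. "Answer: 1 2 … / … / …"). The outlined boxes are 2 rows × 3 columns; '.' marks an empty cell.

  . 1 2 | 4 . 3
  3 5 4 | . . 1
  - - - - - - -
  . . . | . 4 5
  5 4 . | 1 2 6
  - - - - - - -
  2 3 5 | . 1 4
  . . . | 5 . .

Step 1. [r6c2∈{6}] r6c2 is down to just 6 ⇒ r6c2=6.
Step 2. [r3c3∈{1,3,6}] across col 3, 6 lands solely at r3c3, so r3c3=6.
Step 3. [r2c5∈{6}] r2c5's peers cover all but 6. So r2c5=6.
Step 4. [r6c3∈{1}] r6c3 has the single candidate 1. So r6c3=1.
Step 5. [r6c6∈{2}] only 2 remains possible at r6c6 ⇒ r6c6=2.
Step 6. [r3c1∈{1}] only 1 remains possible at r3c1, so r3c1=1.
Step 7. [r1c5∈{5}] nothing but 5 survives at r1c5. So r1c5=5.
Step 8. [r2c4∈{2}] r2c4's peers cover all but 2, so r2c4=2.
Step 9. [r1c1∈{6}] nothing but 6 survives at r1c1 ⇒ r1c1=6.
Step 10. [r6c5∈{3}] r6c5 has the single candidate 3. So r6c5=3.
Step 11. [r3c2∈{2}] r3c2 is down to just 2. So r3c2=2.
Step 12. [r5c4∈{6}] r5c4 is down to just 6, so r5c4=6.
Step 13. [r6c1∈{4}] only 4 remains possible at r6c1, so r6c1=4.
Step 14. [r4c3∈{3}] only 3 remains possible at r4c3. So r4c3=3.
Step 15. [r3c4∈{3}] nothing but 3 survives at r3c4. So r3c4=3.

Answer: 6 1 2 4 5 3 / 3 5 4 2 6 1 / 1 2 6 3 4 5 / 5 4 3 1 2 6 / 2 3 5 6 1 4 / 4 6 1 5 3 2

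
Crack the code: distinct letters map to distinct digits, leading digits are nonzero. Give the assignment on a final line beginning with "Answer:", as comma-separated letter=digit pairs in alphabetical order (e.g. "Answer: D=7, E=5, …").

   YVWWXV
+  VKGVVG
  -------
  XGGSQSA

Step 1. [X] X is the leading digit of a 7-digit sum of two 6-digit numbers; the final carry is exactly 1 ⇒ X=1.
Step 2. [col 1: V + G ≡ A (mod 10)] column 1 (V + G ≡ A (mod 10), carry-in 0) doesn't pin A yet; pick A=7 and continue ⇒ A=7.
Step 3. [col 1: V + G ≡ A (mod 10)] several values work for G in column 1 (V + G ≡ A (mod 10), carry-in 0); try G=3, so G=3.
Step 4. [col 1: V + G ≡ A (mod 10)] from column 1 (G=3, A=7, carry-in 0, digits 1,3,7 already taken and all letters distinct): V must equal 4 ⇒ V=4.
Step 5. [col 2: X + V ≡ S (mod 10)] column 2 reads X+V+carry(0)=S with X=1, V=4; with digits 1,3,4,7 already taken and all letters distinct, the only value for S is 5, so S=5.
Step 6. [col 3: W + V ≡ Q (mod 10)] W=2 is one option consistent with column 3 (W + V ≡ Q (mod 10), carry-in 0) — take it ⇒ W=2.
Step 7. [col 3: W + V ≡ Q (mod 10)] column 3 reads W+V+carry(0)=Q with W=2, V=4; with digits 1,2,3,4,5,7 already taken and all letters distinct, the only value for Q is 6, so Q=6.
Step 8. [col 5: V + K ≡ G (mod 10)] column 5 reads V+K+carry(0)=G with V=4, G=3; with digits 1,2,3,4,5,6,7 already taken and all letters distinct, the only value for K is 9. So K=9.
Step 9. [col 6: Y + V ≡ G (mod 10)] in column 6 we have Y+V≡G with carry-in 1; given V=4, G=3 and digits 1,2,3,4,5,6,7,9 already taken and all letters distinct, that pins Y to 8. So Y=8.

Answer: A=7, G=3, K=9, Q=6, S=5, V=4, W=2, X=1, Y=8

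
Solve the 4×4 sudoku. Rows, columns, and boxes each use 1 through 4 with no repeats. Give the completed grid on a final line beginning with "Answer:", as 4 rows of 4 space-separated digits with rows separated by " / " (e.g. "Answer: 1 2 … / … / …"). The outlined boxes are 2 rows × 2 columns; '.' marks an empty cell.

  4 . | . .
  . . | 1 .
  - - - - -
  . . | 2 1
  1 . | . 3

Step 1. [r2c1∈{2,3}] in col 1, 2 fits only at r2c1 ⇒ r2c1=2.
Step 2. [r3c2∈{3,4}] in row 3, 4 fits only at r3c2. So r3c2=4.
Step 3. [r2c2∈{3}] r2c2's peers cover all but 3. So r2c2=3.
Step 4. [r1c3∈{3}] r1c3 has the single candidate 3. So r1c3=3.
Step 5. [r1c2∈{1}] only 1 remains possible at r1c2. So r1c2=1.
Step 6. [r3c1∈{3}] r3c1 has the single candidate 3. So r3c1=3.
Step 7. [r4c2∈{2}] r4c2's peers cover all but 2, so r4c2=2.
Step 8. [r4c3∈{4}] only 4 remains possible at r4c3, so r4c3=4.
Step 9. [r2c4∈{4}] r2c4 is down to just 4, so r2c4=4.
Step 10. [r1c4∈{2}] only 2 remains possible at r1c4. So r1c4=2.

Answer: 4 1 3 2 / 2 3 1 4 / 3 4 2 1 / 1 2 4 3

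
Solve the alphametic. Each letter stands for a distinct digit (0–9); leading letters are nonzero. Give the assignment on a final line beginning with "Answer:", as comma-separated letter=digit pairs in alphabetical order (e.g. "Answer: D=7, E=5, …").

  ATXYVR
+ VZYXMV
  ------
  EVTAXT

Step 1. [col 1: R + V ≡ T (mod 10)] several values work for V in column 1 (R + V ≡ T (mod 10), carry-in 0); try V=5. So V=5.
Step 2. [col 1: R + V ≡ T (mod 10)] column 1 (R + V ≡ T (mod 10), carry-in 0) doesn't pin R yet; pick R=9 and continue. So R=9.
Step 3. [col 1: R + V ≡ T (mod 10)] in column 1 we have R+V≡T with carry-in 0; given R=9, V=5 and digits 5,9 already taken and all letters distinct, that pins T to 4, so T=4.
Step 4. [col 2: V + M ≡ X (mod 10)] M=1 is one option consistent with column 2 (V + M ≡ X (mod 10), carry-in 1) — take it. So M=1.
Step 5. [col 2: V + M ≡ X (mod 10)] column 2 reads V+M+carry(1)=X with V=5, M=1; with digits 1,4,5,9 already taken and all letters distinct, the only value for X is 7, so X=7.
Step 6. [col 3: Y + X ≡ A (mod 10)] several values work for A in column 3 (Y + X ≡ A (mod 10), carry-in 0); try A=3 ⇒ A=3.
Step 7. [col 3: Y + X ≡ A (mod 10)] in column 3 we have Y+X≡A with carry-in 0; given X=7, A=3 and digits 1,3,4,5,7,9 already taken and all letters distinct, that pins Y to 6, so Y=6.
Step 8. [col 5: T + Z ≡ V (mod 10)] from column 5 (T=4, V=5, carry-in 1, digits 1,3,4,5,6,7,9 already taken and all letters distinct): Z must equal 0 ⇒ Z=0.
Step 9. [col 6: A + V ≡ E (mod 10)] from column 6 (A=3, V=5, carry-in 0, digits 0,1,3,4,5,6,7,9 already taken and all letters distinct): E must equal 8. So E=8.

Answer: A=3, E=8, M=1, R=9, T=4, V=5, X=7, Y=6, Z=0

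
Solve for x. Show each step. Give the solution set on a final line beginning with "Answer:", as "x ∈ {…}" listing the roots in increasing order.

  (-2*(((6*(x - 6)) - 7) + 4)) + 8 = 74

Step 1. [(-2*(((6*(x - 6)) - 7) + 4)) + 8 = 74] the outer +8 inverts by subtracting 8, so sub: -2*(((6*(x - 6)) - 7) + 4) = 66.
Step 2. [-2*(((6*(x - 6)) - 7) + 4) = 66] divide by the outer -2, so div: ((6*(x - 6)) - 7) + 4 = -33.
Step 3. [((6*(x - 6)) - 7) + 4 = -33] the outer +4 inverts by subtracting 4 ⇒ sub: (6*(x - 6)) - 7 = -37.
Step 4. [(6*(x - 6)) - 7 = -37] the outer -7 inverts by adding 7, so sub: 6*(x - 6) = -30.
Step 5. [6*(x - 6) = -30] 6 out front; divide by 6. So div: x - 6 = -5.
Step 6. [x - 6 = -5] peel the -6: add 6 from each side ⇒ sub: x = 1.

Answer: x ∈ {1}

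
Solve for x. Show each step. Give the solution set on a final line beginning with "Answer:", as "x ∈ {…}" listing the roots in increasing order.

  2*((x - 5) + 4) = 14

Step 1. [2*((x - 5) + 4) = 14] divide by the outer 2, so div: (x - 5) + 4 = 7.
Step 2. [(x - 5) + 4 = 7] peel the +4: subtract 4 from each side, so sub: x - 5 = 3.
Step 3. [x - 5 = 3] -5 is outermost — add 5 both sides, so sub: x = 8.

Answer: x ∈ {8}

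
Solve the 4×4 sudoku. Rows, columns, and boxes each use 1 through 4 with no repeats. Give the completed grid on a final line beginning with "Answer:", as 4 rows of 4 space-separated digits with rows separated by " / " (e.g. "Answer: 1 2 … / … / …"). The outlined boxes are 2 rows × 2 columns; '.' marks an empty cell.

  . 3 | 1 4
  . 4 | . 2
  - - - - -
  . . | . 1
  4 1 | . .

Step 1. [r4c3∈{2,3}] in row 4, 2 fits only at r4c3. So r4c3=2.
Step 2. [r3c1∈{2,3}] 3 has one home in col 1: r3c1, so r3c1=3.
Step 3. [r3c3∈{4}] r3c3 is down to just 4, so r3c3=4.
Step 4. [r1c1∈{2}] r1c1 has the single candidate 2, so r1c1=2.
Step 5. [r3c2∈{2}] only 2 remains possible at r3c2. So r3c2=2.
Step 6. [r2c3∈{3}] r2c3 is down to just 3 ⇒ r2c3=3.
Step 7. [r4c4∈{3}] r4c4's peers cover all but 3, so r4c4=3.
Step 8. [r2c1∈{1}] nothing but 1 survives at r2c1, so r2c1=1.

Answer: 2 3 1 4 / 1 4 3 2 / 3 2 4 1 / 4 1 2 3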